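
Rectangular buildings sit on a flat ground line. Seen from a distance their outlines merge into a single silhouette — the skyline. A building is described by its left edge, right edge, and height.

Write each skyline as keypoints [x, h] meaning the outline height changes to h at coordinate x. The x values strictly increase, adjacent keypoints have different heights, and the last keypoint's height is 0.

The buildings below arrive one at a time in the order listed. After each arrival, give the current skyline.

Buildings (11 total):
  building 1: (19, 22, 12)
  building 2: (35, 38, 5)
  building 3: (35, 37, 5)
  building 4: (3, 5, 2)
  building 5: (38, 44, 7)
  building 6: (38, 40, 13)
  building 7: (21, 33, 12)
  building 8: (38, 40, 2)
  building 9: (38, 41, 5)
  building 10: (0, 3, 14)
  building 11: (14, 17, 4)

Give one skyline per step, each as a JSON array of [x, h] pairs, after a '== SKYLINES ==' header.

== SKYLINES ==
[[19,12],[22,0]]
[[19,12],[22,0],[35,5],[38,0]]
[[19,12],[22,0],[35,5],[38,0]]
[[3,2],[5,0],[19,12],[22,0],[35,5],[38,0]]
[[3,2],[5,0],[19,12],[22,0],[35,5],[38,7],[44,0]]
[[3,2],[5,0],[19,12],[22,0],[35,5],[38,13],[40,7],[44,0]]
[[3,2],[5,0],[19,12],[33,0],[35,5],[38,13],[40,7],[44,0]]
[[3,2],[5,0],[19,12],[33,0],[35,5],[38,13],[40,7],[44,0]]
[[3,2],[5,0],[19,12],[33,0],[35,5],[38,13],[40,7],[44,0]]
[[0,14],[3,2],[5,0],[19,12],[33,0],[35,5],[38,13],[40,7],[44,0]]
[[0,14],[3,2],[5,0],[14,4],[17,0],[19,12],[33,0],[35,5],[38,13],[40,7],[44,0]]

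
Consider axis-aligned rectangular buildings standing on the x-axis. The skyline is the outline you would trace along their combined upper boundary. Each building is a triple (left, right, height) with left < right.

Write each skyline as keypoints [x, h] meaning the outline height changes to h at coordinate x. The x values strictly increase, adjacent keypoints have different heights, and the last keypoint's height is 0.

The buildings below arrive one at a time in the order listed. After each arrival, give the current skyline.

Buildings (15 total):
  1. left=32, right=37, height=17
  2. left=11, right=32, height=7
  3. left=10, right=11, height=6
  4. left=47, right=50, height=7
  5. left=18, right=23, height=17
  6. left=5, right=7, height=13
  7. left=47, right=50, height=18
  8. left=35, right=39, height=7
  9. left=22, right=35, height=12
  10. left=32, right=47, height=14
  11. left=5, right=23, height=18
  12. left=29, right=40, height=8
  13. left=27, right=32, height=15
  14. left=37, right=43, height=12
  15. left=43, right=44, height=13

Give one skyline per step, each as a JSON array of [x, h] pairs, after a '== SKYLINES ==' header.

== SKYLINES ==
[[32,17],[37,0]]
[[11,7],[32,17],[37,0]]
[[10,6],[11,7],[32,17],[37,0]]
[[10,6],[11,7],[32,17],[37,0],[47,7],[50,0]]
[[10,6],[11,7],[18,17],[23,7],[32,17],[37,0],[47,7],[50,0]]
[[5,13],[7,0],[10,6],[11,7],[18,17],[23,7],[32,17],[37,0],[47,7],[50,0]]
[[5,13],[7,0],[10,6],[11,7],[18,17],[23,7],[32,17],[37,0],[47,18],[50,0]]
[[5,13],[7,0],[10,6],[11,7],[18,17],[23,7],[32,17],[37,7],[39,0],[47,18],[50,0]]
[[5,13],[7,0],[10,6],[11,7],[18,17],[23,12],[32,17],[37,7],[39,0],[47,18],[50,0]]
[[5,13],[7,0],[10,6],[11,7],[18,17],[23,12],[32,17],[37,14],[47,18],[50,0]]
[[5,18],[23,12],[32,17],[37,14],[47,18],[50,0]]
[[5,18],[23,12],[32,17],[37,14],[47,18],[50,0]]
[[5,18],[23,12],[27,15],[32,17],[37,14],[47,18],[50,0]]
[[5,18],[23,12],[27,15],[32,17],[37,14],[47,18],[50,0]]
[[5,18],[23,12],[27,15],[32,17],[37,14],[47,18],[50,0]]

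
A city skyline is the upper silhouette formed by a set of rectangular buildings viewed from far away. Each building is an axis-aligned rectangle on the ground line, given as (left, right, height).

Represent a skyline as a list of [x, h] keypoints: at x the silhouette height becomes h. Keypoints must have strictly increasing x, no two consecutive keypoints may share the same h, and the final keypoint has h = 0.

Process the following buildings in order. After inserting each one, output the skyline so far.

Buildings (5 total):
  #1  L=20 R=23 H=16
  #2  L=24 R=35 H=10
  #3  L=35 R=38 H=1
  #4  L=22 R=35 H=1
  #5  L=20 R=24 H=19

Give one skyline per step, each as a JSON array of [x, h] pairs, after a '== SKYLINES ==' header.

== SKYLINES ==
[[20,16],[23,0]]
[[20,16],[23,0],[24,10],[35,0]]
[[20,16],[23,0],[24,10],[35,1],[38,0]]
[[20,16],[23,1],[24,10],[35,1],[38,0]]
[[20,19],[24,10],[35,1],[38,0]]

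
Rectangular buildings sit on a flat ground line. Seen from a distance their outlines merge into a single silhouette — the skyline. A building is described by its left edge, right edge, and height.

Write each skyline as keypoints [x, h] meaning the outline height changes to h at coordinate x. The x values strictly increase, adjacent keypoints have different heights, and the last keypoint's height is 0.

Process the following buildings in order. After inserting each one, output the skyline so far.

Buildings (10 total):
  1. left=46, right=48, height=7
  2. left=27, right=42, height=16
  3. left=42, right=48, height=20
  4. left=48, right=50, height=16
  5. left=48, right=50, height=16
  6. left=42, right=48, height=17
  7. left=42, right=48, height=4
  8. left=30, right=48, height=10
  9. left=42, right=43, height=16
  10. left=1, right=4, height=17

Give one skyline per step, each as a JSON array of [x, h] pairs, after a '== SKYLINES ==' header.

== SKYLINES ==
[[46,7],[48,0]]
[[27,16],[42,0],[46,7],[48,0]]
[[27,16],[42,20],[48,0]]
[[27,16],[42,20],[48,16],[50,0]]
[[27,16],[42,20],[48,16],[50,0]]
[[27,16],[42,20],[48,16],[50,0]]
[[27,16],[42,20],[48,16],[50,0]]
[[27,16],[42,20],[48,16],[50,0]]
[[27,16],[42,20],[48,16],[50,0]]
[[1,17],[4,0],[27,16],[42,20],[48,16],[50,0]]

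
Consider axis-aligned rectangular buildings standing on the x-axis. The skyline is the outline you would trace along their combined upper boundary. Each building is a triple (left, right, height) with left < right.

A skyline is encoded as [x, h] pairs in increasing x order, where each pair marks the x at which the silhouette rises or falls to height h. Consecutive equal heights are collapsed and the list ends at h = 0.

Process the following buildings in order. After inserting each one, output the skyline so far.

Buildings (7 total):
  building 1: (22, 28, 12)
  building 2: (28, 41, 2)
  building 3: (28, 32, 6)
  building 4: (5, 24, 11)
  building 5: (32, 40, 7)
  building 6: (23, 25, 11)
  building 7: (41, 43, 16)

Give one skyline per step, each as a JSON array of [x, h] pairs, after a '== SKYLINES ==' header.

== SKYLINES ==
[[22,12],[28,0]]
[[22,12],[28,2],[41,0]]
[[22,12],[28,6],[32,2],[41,0]]
[[5,11],[22,12],[28,6],[32,2],[41,0]]
[[5,11],[22,12],[28,6],[32,7],[40,2],[41,0]]
[[5,11],[22,12],[28,6],[32,7],[40,2],[41,0]]
[[5,11],[22,12],[28,6],[32,7],[40,2],[41,16],[43,0]]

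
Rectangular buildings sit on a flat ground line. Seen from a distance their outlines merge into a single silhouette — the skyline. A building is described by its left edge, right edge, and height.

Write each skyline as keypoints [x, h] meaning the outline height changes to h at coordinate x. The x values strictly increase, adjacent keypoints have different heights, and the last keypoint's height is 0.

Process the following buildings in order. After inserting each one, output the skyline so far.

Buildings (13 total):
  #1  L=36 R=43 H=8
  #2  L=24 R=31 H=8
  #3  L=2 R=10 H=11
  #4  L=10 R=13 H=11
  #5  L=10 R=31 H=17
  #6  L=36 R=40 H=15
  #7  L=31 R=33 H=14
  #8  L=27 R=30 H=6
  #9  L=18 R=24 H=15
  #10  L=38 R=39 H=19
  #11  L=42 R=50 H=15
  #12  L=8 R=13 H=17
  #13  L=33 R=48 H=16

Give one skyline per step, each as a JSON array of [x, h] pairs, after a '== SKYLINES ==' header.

== SKYLINES ==
[[36,8],[43,0]]
[[24,8],[31,0],[36,8],[43,0]]
[[2,11],[10,0],[24,8],[31,0],[36,8],[43,0]]
[[2,11],[13,0],[24,8],[31,0],[36,8],[43,0]]
[[2,11],[10,17],[31,0],[36,8],[43,0]]
[[2,11],[10,17],[31,0],[36,15],[40,8],[43,0]]
[[2,11],[10,17],[31,14],[33,0],[36,15],[40,8],[43,0]]
[[2,11],[10,17],[31,14],[33,0],[36,15],[40,8],[43,0]]
[[2,11],[10,17],[31,14],[33,0],[36,15],[40,8],[43,0]]
[[2,11],[10,17],[31,14],[33,0],[36,15],[38,19],[39,15],[40,8],[43,0]]
[[2,11],[10,17],[31,14],[33,0],[36,15],[38,19],[39,15],[40,8],[42,15],[50,0]]
[[2,11],[8,17],[31,14],[33,0],[36,15],[38,19],[39,15],[40,8],[42,15],[50,0]]
[[2,11],[8,17],[31,14],[33,16],[38,19],[39,16],[48,15],[50,0]]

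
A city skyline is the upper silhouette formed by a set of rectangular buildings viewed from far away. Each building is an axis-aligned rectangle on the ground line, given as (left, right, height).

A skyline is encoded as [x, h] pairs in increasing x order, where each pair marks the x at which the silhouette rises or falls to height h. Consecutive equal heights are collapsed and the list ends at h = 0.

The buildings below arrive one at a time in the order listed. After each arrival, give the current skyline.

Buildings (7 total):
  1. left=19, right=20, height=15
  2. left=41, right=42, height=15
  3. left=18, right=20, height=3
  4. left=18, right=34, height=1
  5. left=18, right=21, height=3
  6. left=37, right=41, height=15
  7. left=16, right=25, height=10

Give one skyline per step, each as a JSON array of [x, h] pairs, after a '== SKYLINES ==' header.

== SKYLINES ==
[[19,15],[20,0]]
[[19,15],[20,0],[41,15],[42,0]]
[[18,3],[19,15],[20,0],[41,15],[42,0]]
[[18,3],[19,15],[20,1],[34,0],[41,15],[42,0]]
[[18,3],[19,15],[20,3],[21,1],[34,0],[41,15],[42,0]]
[[18,3],[19,15],[20,3],[21,1],[34,0],[37,15],[42,0]]
[[16,10],[19,15],[20,10],[25,1],[34,0],[37,15],[42,0]]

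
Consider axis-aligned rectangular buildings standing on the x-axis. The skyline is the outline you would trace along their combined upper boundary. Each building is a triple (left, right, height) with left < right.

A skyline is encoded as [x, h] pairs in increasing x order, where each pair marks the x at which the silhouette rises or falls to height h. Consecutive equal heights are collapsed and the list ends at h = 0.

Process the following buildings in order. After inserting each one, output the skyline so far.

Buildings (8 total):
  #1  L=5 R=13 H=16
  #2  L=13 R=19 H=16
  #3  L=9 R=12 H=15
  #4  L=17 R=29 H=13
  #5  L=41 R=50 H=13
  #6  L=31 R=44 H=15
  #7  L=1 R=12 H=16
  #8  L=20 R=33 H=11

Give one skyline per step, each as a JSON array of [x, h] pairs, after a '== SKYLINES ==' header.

== SKYLINES ==
[[5,16],[13,0]]
[[5,16],[19,0]]
[[5,16],[19,0]]
[[5,16],[19,13],[29,0]]
[[5,16],[19,13],[29,0],[41,13],[50,0]]
[[5,16],[19,13],[29,0],[31,15],[44,13],[50,0]]
[[1,16],[19,13],[29,0],[31,15],[44,13],[50,0]]
[[1,16],[19,13],[29,11],[31,15],[44,13],[50,0]]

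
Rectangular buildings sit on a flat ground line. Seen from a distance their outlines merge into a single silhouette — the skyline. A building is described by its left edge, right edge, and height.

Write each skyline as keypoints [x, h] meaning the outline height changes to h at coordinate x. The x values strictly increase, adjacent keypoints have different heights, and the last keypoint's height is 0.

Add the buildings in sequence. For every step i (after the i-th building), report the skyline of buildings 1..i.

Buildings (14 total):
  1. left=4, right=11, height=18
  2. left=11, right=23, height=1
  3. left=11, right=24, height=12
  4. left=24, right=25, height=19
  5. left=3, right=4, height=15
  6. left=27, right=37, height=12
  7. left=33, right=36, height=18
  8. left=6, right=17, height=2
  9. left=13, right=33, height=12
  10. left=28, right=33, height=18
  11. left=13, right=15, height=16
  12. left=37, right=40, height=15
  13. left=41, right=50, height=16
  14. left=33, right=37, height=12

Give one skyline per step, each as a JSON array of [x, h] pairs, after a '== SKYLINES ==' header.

== SKYLINES ==
[[4,18],[11,0]]
[[4,18],[11,1],[23,0]]
[[4,18],[11,12],[24,0]]
[[4,18],[11,12],[24,19],[25,0]]
[[3,15],[4,18],[11,12],[24,19],[25,0]]
[[3,15],[4,18],[11,12],[24,19],[25,0],[27,12],[37,0]]
[[3,15],[4,18],[11,12],[24,19],[25,0],[27,12],[33,18],[36,12],[37,0]]
[[3,15],[4,18],[11,12],[24,19],[25,0],[27,12],[33,18],[36,12],[37,0]]
[[3,15],[4,18],[11,12],[24,19],[25,12],[33,18],[36,12],[37,0]]
[[3,15],[4,18],[11,12],[24,19],[25,12],[28,18],[36,12],[37,0]]
[[3,15],[4,18],[11,12],[13,16],[15,12],[24,19],[25,12],[28,18],[36,12],[37,0]]
[[3,15],[4,18],[11,12],[13,16],[15,12],[24,19],[25,12],[28,18],[36,12],[37,15],[40,0]]
[[3,15],[4,18],[11,12],[13,16],[15,12],[24,19],[25,12],[28,18],[36,12],[37,15],[40,0],[41,16],[50,0]]
[[3,15],[4,18],[11,12],[13,16],[15,12],[24,19],[25,12],[28,18],[36,12],[37,15],[40,0],[41,16],[50,0]]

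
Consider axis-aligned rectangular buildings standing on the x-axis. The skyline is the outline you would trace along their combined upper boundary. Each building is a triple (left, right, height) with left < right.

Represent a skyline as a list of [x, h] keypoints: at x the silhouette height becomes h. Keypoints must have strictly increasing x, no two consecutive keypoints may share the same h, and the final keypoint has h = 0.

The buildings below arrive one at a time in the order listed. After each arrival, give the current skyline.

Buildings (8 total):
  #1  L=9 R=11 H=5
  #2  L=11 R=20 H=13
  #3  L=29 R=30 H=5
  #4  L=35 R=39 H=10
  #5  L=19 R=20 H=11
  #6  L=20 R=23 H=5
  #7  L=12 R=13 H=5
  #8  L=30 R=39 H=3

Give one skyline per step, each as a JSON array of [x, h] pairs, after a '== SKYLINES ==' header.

== SKYLINES ==
[[9,5],[11,0]]
[[9,5],[11,13],[20,0]]
[[9,5],[11,13],[20,0],[29,5],[30,0]]
[[9,5],[11,13],[20,0],[29,5],[30,0],[35,10],[39,0]]
[[9,5],[11,13],[20,0],[29,5],[30,0],[35,10],[39,0]]
[[9,5],[11,13],[20,5],[23,0],[29,5],[30,0],[35,10],[39,0]]
[[9,5],[11,13],[20,5],[23,0],[29,5],[30,0],[35,10],[39,0]]
[[9,5],[11,13],[20,5],[23,0],[29,5],[30,3],[35,10],[39,0]]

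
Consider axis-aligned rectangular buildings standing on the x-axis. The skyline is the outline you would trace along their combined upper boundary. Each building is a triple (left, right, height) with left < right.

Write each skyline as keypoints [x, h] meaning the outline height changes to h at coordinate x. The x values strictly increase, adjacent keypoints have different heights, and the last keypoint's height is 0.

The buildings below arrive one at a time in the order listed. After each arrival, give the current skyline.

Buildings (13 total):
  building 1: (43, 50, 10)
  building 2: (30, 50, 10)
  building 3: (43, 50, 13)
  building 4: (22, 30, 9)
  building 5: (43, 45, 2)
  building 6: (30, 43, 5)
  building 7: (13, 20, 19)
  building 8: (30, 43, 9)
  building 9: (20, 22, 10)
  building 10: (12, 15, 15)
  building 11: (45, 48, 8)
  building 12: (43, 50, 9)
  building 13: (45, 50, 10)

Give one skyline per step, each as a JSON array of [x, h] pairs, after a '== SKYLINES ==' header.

== SKYLINES ==
[[43,10],[50,0]]
[[30,10],[50,0]]
[[30,10],[43,13],[50,0]]
[[22,9],[30,10],[43,13],[50,0]]
[[22,9],[30,10],[43,13],[50,0]]
[[22,9],[30,10],[43,13],[50,0]]
[[13,19],[20,0],[22,9],[30,10],[43,13],[50,0]]
[[13,19],[20,0],[22,9],[30,10],[43,13],[50,0]]
[[13,19],[20,10],[22,9],[30,10],[43,13],[50,0]]
[[12,15],[13,19],[20,10],[22,9],[30,10],[43,13],[50,0]]
[[12,15],[13,19],[20,10],[22,9],[30,10],[43,13],[50,0]]
[[12,15],[13,19],[20,10],[22,9],[30,10],[43,13],[50,0]]
[[12,15],[13,19],[20,10],[22,9],[30,10],[43,13],[50,0]]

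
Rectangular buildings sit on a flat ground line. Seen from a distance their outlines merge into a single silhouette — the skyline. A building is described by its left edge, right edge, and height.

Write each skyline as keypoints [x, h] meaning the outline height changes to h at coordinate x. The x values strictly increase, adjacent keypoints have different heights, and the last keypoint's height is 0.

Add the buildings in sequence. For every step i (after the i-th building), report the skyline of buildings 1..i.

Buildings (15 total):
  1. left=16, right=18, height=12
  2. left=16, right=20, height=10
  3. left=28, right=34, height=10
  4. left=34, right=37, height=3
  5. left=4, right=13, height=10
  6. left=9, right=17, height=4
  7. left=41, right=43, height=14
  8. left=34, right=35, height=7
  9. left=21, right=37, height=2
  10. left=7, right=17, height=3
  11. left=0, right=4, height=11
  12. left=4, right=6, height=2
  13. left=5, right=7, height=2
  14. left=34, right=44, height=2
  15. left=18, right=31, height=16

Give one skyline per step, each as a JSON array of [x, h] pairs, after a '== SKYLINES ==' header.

== SKYLINES ==
[[16,12],[18,0]]
[[16,12],[18,10],[20,0]]
[[16,12],[18,10],[20,0],[28,10],[34,0]]
[[16,12],[18,10],[20,0],[28,10],[34,3],[37,0]]
[[4,10],[13,0],[16,12],[18,10],[20,0],[28,10],[34,3],[37,0]]
[[4,10],[13,4],[16,12],[18,10],[20,0],[28,10],[34,3],[37,0]]
[[4,10],[13,4],[16,12],[18,10],[20,0],[28,10],[34,3],[37,0],[41,14],[43,0]]
[[4,10],[13,4],[16,12],[18,10],[20,0],[28,10],[34,7],[35,3],[37,0],[41,14],[43,0]]
[[4,10],[13,4],[16,12],[18,10],[20,0],[21,2],[28,10],[34,7],[35,3],[37,0],[41,14],[43,0]]
[[4,10],[13,4],[16,12],[18,10],[20,0],[21,2],[28,10],[34,7],[35,3],[37,0],[41,14],[43,0]]
[[0,11],[4,10],[13,4],[16,12],[18,10],[20,0],[21,2],[28,10],[34,7],[35,3],[37,0],[41,14],[43,0]]
[[0,11],[4,10],[13,4],[16,12],[18,10],[20,0],[21,2],[28,10],[34,7],[35,3],[37,0],[41,14],[43,0]]
[[0,11],[4,10],[13,4],[16,12],[18,10],[20,0],[21,2],[28,10],[34,7],[35,3],[37,0],[41,14],[43,0]]
[[0,11],[4,10],[13,4],[16,12],[18,10],[20,0],[21,2],[28,10],[34,7],[35,3],[37,2],[41,14],[43,2],[44,0]]
[[0,11],[4,10],[13,4],[16,12],[18,16],[31,10],[34,7],[35,3],[37,2],[41,14],[43,2],[44,0]]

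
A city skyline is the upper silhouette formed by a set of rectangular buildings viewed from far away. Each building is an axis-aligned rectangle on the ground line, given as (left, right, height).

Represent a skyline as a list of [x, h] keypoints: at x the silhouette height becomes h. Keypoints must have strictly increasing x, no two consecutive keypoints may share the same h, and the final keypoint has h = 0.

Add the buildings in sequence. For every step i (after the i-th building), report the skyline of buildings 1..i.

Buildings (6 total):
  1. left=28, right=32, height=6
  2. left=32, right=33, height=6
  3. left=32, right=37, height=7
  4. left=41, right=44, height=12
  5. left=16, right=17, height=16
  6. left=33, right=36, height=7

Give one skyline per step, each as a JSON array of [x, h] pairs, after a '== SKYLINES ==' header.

== SKYLINES ==
[[28,6],[32,0]]
[[28,6],[33,0]]
[[28,6],[32,7],[37,0]]
[[28,6],[32,7],[37,0],[41,12],[44,0]]
[[16,16],[17,0],[28,6],[32,7],[37,0],[41,12],[44,0]]
[[16,16],[17,0],[28,6],[32,7],[37,0],[41,12],[44,0]]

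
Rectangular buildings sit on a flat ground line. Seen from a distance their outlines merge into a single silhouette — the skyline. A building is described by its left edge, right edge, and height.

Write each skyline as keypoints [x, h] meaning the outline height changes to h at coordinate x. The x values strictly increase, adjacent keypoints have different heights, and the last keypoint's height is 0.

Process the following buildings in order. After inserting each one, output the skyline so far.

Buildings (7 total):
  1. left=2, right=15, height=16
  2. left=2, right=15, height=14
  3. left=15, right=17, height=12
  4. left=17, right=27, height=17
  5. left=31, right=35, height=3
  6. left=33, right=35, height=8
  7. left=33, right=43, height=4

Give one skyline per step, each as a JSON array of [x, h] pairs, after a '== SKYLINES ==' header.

== SKYLINES ==
[[2,16],[15,0]]
[[2,16],[15,0]]
[[2,16],[15,12],[17,0]]
[[2,16],[15,12],[17,17],[27,0]]
[[2,16],[15,12],[17,17],[27,0],[31,3],[35,0]]
[[2,16],[15,12],[17,17],[27,0],[31,3],[33,8],[35,0]]
[[2,16],[15,12],[17,17],[27,0],[31,3],[33,8],[35,4],[43,0]]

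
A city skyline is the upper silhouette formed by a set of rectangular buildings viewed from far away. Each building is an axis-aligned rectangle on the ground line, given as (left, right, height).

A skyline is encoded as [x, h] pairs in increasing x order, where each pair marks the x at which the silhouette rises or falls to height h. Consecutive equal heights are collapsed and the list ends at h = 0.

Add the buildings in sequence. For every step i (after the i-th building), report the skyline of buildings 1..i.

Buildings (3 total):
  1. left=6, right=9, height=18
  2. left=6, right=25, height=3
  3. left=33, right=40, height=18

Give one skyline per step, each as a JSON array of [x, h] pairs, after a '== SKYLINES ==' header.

== SKYLINES ==
[[6,18],[9,0]]
[[6,18],[9,3],[25,0]]
[[6,18],[9,3],[25,0],[33,18],[40,0]]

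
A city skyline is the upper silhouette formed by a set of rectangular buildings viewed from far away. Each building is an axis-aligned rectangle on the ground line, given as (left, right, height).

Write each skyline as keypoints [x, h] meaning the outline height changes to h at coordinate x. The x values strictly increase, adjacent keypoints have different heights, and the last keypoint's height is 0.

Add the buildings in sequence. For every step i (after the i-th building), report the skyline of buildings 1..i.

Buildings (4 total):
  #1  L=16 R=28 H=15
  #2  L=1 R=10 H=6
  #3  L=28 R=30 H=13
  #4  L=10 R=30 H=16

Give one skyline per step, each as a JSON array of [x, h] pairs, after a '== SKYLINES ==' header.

== SKYLINES ==
[[16,15],[28,0]]
[[1,6],[10,0],[16,15],[28,0]]
[[1,6],[10,0],[16,15],[28,13],[30,0]]
[[1,6],[10,16],[30,0]]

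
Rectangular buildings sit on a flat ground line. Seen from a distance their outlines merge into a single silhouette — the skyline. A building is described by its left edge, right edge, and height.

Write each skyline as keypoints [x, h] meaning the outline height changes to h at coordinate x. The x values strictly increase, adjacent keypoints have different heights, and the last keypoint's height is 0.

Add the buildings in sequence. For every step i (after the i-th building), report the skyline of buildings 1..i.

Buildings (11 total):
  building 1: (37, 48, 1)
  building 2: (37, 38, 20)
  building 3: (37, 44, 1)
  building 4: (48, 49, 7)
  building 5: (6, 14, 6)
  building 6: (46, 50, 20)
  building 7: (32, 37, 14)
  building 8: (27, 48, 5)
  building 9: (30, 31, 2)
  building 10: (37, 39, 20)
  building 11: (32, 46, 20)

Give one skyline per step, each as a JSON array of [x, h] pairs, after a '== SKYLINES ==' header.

== SKYLINES ==
[[37,1],[48,0]]
[[37,20],[38,1],[48,0]]
[[37,20],[38,1],[48,0]]
[[37,20],[38,1],[48,7],[49,0]]
[[6,6],[14,0],[37,20],[38,1],[48,7],[49,0]]
[[6,6],[14,0],[37,20],[38,1],[46,20],[50,0]]
[[6,6],[14,0],[32,14],[37,20],[38,1],[46,20],[50,0]]
[[6,6],[14,0],[27,5],[32,14],[37,20],[38,5],[46,20],[50,0]]
[[6,6],[14,0],[27,5],[32,14],[37,20],[38,5],[46,20],[50,0]]
[[6,6],[14,0],[27,5],[32,14],[37,20],[39,5],[46,20],[50,0]]
[[6,6],[14,0],[27,5],[32,20],[50,0]]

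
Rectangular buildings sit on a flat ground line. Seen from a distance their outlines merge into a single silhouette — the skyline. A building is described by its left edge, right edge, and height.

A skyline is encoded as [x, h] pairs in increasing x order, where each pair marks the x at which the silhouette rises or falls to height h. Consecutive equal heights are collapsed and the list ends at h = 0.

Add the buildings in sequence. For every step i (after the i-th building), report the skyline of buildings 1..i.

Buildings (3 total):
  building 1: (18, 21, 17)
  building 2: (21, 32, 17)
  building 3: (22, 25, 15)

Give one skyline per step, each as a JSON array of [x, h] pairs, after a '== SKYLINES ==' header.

== SKYLINES ==
[[18,17],[21,0]]
[[18,17],[32,0]]
[[18,17],[32,0]]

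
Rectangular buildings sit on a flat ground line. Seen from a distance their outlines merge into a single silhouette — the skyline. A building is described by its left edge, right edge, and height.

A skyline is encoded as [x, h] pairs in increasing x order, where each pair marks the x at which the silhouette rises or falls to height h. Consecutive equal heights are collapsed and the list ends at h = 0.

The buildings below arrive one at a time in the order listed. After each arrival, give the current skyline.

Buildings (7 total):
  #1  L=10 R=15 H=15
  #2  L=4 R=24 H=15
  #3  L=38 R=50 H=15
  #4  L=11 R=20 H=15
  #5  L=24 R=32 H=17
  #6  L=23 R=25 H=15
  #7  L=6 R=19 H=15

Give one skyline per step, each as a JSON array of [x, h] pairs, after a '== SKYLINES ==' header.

== SKYLINES ==
[[10,15],[15,0]]
[[4,15],[24,0]]
[[4,15],[24,0],[38,15],[50,0]]
[[4,15],[24,0],[38,15],[50,0]]
[[4,15],[24,17],[32,0],[38,15],[50,0]]
[[4,15],[24,17],[32,0],[38,15],[50,0]]
[[4,15],[24,17],[32,0],[38,15],[50,0]]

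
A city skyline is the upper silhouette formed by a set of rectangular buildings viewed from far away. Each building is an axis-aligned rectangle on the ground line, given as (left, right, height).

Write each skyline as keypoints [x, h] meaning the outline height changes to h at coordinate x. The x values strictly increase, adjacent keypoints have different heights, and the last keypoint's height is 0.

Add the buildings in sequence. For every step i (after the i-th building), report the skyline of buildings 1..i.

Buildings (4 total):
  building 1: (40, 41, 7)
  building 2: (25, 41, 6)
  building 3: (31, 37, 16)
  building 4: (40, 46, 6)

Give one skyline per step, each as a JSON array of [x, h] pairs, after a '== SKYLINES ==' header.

== SKYLINES ==
[[40,7],[41,0]]
[[25,6],[40,7],[41,0]]
[[25,6],[31,16],[37,6],[40,7],[41,0]]
[[25,6],[31,16],[37,6],[40,7],[41,6],[46,0]]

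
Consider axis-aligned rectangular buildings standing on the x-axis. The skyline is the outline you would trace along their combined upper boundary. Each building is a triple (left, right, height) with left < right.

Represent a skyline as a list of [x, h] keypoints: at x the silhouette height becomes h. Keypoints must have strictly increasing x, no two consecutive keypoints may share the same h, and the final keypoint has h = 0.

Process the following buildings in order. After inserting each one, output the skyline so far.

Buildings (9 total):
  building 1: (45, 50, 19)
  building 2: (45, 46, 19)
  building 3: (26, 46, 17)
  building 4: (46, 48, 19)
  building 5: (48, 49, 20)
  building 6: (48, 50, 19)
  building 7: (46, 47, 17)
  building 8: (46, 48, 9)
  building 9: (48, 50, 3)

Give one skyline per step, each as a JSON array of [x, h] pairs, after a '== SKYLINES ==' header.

== SKYLINES ==
[[45,19],[50,0]]
[[45,19],[50,0]]
[[26,17],[45,19],[50,0]]
[[26,17],[45,19],[50,0]]
[[26,17],[45,19],[48,20],[49,19],[50,0]]
[[26,17],[45,19],[48,20],[49,19],[50,0]]
[[26,17],[45,19],[48,20],[49,19],[50,0]]
[[26,17],[45,19],[48,20],[49,19],[50,0]]
[[26,17],[45,19],[48,20],[49,19],[50,0]]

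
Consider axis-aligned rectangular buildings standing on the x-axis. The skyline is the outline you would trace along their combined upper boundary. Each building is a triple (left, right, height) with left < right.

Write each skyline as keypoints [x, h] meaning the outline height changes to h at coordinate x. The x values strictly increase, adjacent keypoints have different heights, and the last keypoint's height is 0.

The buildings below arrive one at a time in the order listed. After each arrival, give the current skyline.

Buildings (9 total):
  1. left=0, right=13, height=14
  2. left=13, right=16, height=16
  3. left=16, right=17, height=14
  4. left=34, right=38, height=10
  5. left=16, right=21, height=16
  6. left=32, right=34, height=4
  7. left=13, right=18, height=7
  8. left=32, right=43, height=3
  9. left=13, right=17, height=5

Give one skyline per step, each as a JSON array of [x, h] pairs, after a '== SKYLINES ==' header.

== SKYLINES ==
[[0,14],[13,0]]
[[0,14],[13,16],[16,0]]
[[0,14],[13,16],[16,14],[17,0]]
[[0,14],[13,16],[16,14],[17,0],[34,10],[38,0]]
[[0,14],[13,16],[21,0],[34,10],[38,0]]
[[0,14],[13,16],[21,0],[32,4],[34,10],[38,0]]
[[0,14],[13,16],[21,0],[32,4],[34,10],[38,0]]
[[0,14],[13,16],[21,0],[32,4],[34,10],[38,3],[43,0]]
[[0,14],[13,16],[21,0],[32,4],[34,10],[38,3],[43,0]]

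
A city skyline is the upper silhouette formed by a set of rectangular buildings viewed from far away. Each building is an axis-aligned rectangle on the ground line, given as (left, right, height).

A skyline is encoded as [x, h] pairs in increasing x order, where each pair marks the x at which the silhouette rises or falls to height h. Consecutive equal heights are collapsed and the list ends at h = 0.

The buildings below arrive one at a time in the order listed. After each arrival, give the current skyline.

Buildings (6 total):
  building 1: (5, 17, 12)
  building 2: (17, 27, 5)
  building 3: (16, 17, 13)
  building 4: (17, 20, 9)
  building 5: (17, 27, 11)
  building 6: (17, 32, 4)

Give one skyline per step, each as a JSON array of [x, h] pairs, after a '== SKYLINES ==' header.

== SKYLINES ==
[[5,12],[17,0]]
[[5,12],[17,5],[27,0]]
[[5,12],[16,13],[17,5],[27,0]]
[[5,12],[16,13],[17,9],[20,5],[27,0]]
[[5,12],[16,13],[17,11],[27,0]]
[[5,12],[16,13],[17,11],[27,4],[32,0]]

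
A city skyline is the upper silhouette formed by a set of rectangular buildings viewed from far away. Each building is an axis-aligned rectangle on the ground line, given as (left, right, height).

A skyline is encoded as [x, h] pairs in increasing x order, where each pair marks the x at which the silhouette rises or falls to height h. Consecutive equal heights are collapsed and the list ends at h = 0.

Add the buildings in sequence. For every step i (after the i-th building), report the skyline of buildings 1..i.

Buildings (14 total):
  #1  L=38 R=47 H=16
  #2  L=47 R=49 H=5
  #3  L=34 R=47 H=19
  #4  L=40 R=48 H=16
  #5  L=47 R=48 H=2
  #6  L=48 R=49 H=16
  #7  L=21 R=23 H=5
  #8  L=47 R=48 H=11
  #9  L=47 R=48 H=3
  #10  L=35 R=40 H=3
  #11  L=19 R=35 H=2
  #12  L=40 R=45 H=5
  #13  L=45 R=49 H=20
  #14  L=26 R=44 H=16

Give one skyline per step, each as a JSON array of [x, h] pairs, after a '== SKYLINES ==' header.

== SKYLINES ==
[[38,16],[47,0]]
[[38,16],[47,5],[49,0]]
[[34,19],[47,5],[49,0]]
[[34,19],[47,16],[48,5],[49,0]]
[[34,19],[47,16],[48,5],[49,0]]
[[34,19],[47,16],[49,0]]
[[21,5],[23,0],[34,19],[47,16],[49,0]]
[[21,5],[23,0],[34,19],[47,16],[49,0]]
[[21,5],[23,0],[34,19],[47,16],[49,0]]
[[21,5],[23,0],[34,19],[47,16],[49,0]]
[[19,2],[21,5],[23,2],[34,19],[47,16],[49,0]]
[[19,2],[21,5],[23,2],[34,19],[47,16],[49,0]]
[[19,2],[21,5],[23,2],[34,19],[45,20],[49,0]]
[[19,2],[21,5],[23,2],[26,16],[34,19],[45,20],[49,0]]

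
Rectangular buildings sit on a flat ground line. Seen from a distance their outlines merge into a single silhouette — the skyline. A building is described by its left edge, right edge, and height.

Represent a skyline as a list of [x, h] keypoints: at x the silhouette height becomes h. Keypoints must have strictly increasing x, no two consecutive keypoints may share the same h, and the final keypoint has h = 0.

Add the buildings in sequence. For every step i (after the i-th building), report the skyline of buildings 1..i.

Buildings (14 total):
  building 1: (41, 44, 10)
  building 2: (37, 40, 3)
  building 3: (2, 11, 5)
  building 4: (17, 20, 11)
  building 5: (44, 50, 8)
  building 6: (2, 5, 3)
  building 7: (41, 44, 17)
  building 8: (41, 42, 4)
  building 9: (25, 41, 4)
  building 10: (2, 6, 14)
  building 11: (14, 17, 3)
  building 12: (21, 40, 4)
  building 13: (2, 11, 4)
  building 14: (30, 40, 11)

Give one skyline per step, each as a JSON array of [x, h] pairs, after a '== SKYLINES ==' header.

== SKYLINES ==
[[41,10],[44,0]]
[[37,3],[40,0],[41,10],[44,0]]
[[2,5],[11,0],[37,3],[40,0],[41,10],[44,0]]
[[2,5],[11,0],[17,11],[20,0],[37,3],[40,0],[41,10],[44,0]]
[[2,5],[11,0],[17,11],[20,0],[37,3],[40,0],[41,10],[44,8],[50,0]]
[[2,5],[11,0],[17,11],[20,0],[37,3],[40,0],[41,10],[44,8],[50,0]]
[[2,5],[11,0],[17,11],[20,0],[37,3],[40,0],[41,17],[44,8],[50,0]]
[[2,5],[11,0],[17,11],[20,0],[37,3],[40,0],[41,17],[44,8],[50,0]]
[[2,5],[11,0],[17,11],[20,0],[25,4],[41,17],[44,8],[50,0]]
[[2,14],[6,5],[11,0],[17,11],[20,0],[25,4],[41,17],[44,8],[50,0]]
[[2,14],[6,5],[11,0],[14,3],[17,11],[20,0],[25,4],[41,17],[44,8],[50,0]]
[[2,14],[6,5],[11,0],[14,3],[17,11],[20,0],[21,4],[41,17],[44,8],[50,0]]
[[2,14],[6,5],[11,0],[14,3],[17,11],[20,0],[21,4],[41,17],[44,8],[50,0]]
[[2,14],[6,5],[11,0],[14,3],[17,11],[20,0],[21,4],[30,11],[40,4],[41,17],[44,8],[50,0]]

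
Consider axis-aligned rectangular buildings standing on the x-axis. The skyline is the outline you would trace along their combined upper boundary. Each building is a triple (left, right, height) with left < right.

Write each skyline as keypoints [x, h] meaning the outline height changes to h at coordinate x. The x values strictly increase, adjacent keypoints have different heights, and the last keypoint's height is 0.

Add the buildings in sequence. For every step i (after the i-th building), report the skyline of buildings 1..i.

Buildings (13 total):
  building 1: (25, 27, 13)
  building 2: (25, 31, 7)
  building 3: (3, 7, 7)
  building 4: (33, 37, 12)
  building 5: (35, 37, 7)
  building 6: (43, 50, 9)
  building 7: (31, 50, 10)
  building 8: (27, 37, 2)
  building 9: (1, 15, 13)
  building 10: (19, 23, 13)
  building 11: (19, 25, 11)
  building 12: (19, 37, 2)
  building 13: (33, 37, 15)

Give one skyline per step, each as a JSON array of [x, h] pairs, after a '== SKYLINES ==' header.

== SKYLINES ==
[[25,13],[27,0]]
[[25,13],[27,7],[31,0]]
[[3,7],[7,0],[25,13],[27,7],[31,0]]
[[3,7],[7,0],[25,13],[27,7],[31,0],[33,12],[37,0]]
[[3,7],[7,0],[25,13],[27,7],[31,0],[33,12],[37,0]]
[[3,7],[7,0],[25,13],[27,7],[31,0],[33,12],[37,0],[43,9],[50,0]]
[[3,7],[7,0],[25,13],[27,7],[31,10],[33,12],[37,10],[50,0]]
[[3,7],[7,0],[25,13],[27,7],[31,10],[33,12],[37,10],[50,0]]
[[1,13],[15,0],[25,13],[27,7],[31,10],[33,12],[37,10],[50,0]]
[[1,13],[15,0],[19,13],[23,0],[25,13],[27,7],[31,10],[33,12],[37,10],[50,0]]
[[1,13],[15,0],[19,13],[23,11],[25,13],[27,7],[31,10],[33,12],[37,10],[50,0]]
[[1,13],[15,0],[19,13],[23,11],[25,13],[27,7],[31,10],[33,12],[37,10],[50,0]]
[[1,13],[15,0],[19,13],[23,11],[25,13],[27,7],[31,10],[33,15],[37,10],[50,0]]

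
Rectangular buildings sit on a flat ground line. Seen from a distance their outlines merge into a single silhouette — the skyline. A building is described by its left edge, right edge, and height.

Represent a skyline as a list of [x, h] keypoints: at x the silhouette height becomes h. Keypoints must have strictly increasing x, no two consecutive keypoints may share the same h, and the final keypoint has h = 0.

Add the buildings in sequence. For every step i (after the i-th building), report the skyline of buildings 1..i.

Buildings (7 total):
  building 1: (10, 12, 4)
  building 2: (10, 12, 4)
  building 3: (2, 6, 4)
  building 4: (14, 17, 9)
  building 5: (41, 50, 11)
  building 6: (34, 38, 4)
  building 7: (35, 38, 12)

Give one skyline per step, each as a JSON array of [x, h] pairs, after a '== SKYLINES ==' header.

== SKYLINES ==
[[10,4],[12,0]]
[[10,4],[12,0]]
[[2,4],[6,0],[10,4],[12,0]]
[[2,4],[6,0],[10,4],[12,0],[14,9],[17,0]]
[[2,4],[6,0],[10,4],[12,0],[14,9],[17,0],[41,11],[50,0]]
[[2,4],[6,0],[10,4],[12,0],[14,9],[17,0],[34,4],[38,0],[41,11],[50,0]]
[[2,4],[6,0],[10,4],[12,0],[14,9],[17,0],[34,4],[35,12],[38,0],[41,11],[50,0]]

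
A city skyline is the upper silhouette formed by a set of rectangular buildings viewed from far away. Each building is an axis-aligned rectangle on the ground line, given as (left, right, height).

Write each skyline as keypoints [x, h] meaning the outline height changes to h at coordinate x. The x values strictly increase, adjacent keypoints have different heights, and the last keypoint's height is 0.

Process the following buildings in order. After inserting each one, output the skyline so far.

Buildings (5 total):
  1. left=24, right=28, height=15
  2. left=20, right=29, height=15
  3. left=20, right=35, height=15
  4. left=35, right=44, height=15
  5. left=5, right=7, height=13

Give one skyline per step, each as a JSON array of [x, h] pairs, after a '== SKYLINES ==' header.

== SKYLINES ==
[[24,15],[28,0]]
[[20,15],[29,0]]
[[20,15],[35,0]]
[[20,15],[44,0]]
[[5,13],[7,0],[20,15],[44,0]]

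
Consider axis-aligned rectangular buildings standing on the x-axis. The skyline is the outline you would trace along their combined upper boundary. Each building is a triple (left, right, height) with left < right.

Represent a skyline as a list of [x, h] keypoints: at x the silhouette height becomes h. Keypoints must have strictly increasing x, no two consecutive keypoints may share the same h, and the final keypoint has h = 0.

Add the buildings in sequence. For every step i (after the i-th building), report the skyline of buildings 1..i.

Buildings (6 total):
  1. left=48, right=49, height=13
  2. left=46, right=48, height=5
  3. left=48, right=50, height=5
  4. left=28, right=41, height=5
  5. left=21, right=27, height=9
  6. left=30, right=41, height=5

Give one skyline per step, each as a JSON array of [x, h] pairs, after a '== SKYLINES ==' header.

== SKYLINES ==
[[48,13],[49,0]]
[[46,5],[48,13],[49,0]]
[[46,5],[48,13],[49,5],[50,0]]
[[28,5],[41,0],[46,5],[48,13],[49,5],[50,0]]
[[21,9],[27,0],[28,5],[41,0],[46,5],[48,13],[49,5],[50,0]]
[[21,9],[27,0],[28,5],[41,0],[46,5],[48,13],[49,5],[50,0]]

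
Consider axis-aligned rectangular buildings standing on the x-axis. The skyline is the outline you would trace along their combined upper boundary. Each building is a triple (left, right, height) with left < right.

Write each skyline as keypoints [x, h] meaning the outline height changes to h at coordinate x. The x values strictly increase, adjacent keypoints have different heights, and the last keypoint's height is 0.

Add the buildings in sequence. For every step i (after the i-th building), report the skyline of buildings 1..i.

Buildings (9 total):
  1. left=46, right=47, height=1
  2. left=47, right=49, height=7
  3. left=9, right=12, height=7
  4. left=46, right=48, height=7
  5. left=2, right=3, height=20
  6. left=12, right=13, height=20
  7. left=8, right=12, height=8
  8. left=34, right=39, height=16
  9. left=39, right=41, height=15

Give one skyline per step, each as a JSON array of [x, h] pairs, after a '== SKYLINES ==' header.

== SKYLINES ==
[[46,1],[47,0]]
[[46,1],[47,7],[49,0]]
[[9,7],[12,0],[46,1],[47,7],[49,0]]
[[9,7],[12,0],[46,7],[49,0]]
[[2,20],[3,0],[9,7],[12,0],[46,7],[49,0]]
[[2,20],[3,0],[9,7],[12,20],[13,0],[46,7],[49,0]]
[[2,20],[3,0],[8,8],[12,20],[13,0],[46,7],[49,0]]
[[2,20],[3,0],[8,8],[12,20],[13,0],[34,16],[39,0],[46,7],[49,0]]
[[2,20],[3,0],[8,8],[12,20],[13,0],[34,16],[39,15],[41,0],[46,7],[49,0]]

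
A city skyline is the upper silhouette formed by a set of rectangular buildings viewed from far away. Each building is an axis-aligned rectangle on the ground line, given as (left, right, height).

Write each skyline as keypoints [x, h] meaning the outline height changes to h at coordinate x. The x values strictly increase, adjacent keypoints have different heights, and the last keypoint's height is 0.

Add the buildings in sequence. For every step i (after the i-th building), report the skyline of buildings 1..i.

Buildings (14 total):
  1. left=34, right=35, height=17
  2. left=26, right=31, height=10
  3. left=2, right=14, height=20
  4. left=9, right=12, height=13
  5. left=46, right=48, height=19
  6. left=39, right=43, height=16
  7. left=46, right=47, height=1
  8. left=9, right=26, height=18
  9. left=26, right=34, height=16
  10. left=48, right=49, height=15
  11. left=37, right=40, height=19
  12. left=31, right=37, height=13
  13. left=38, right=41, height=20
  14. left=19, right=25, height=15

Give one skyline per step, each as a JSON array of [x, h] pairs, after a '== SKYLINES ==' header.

== SKYLINES ==
[[34,17],[35,0]]
[[26,10],[31,0],[34,17],[35,0]]
[[2,20],[14,0],[26,10],[31,0],[34,17],[35,0]]
[[2,20],[14,0],[26,10],[31,0],[34,17],[35,0]]
[[2,20],[14,0],[26,10],[31,0],[34,17],[35,0],[46,19],[48,0]]
[[2,20],[14,0],[26,10],[31,0],[34,17],[35,0],[39,16],[43,0],[46,19],[48,0]]
[[2,20],[14,0],[26,10],[31,0],[34,17],[35,0],[39,16],[43,0],[46,19],[48,0]]
[[2,20],[14,18],[26,10],[31,0],[34,17],[35,0],[39,16],[43,0],[46,19],[48,0]]
[[2,20],[14,18],[26,16],[34,17],[35,0],[39,16],[43,0],[46,19],[48,0]]
[[2,20],[14,18],[26,16],[34,17],[35,0],[39,16],[43,0],[46,19],[48,15],[49,0]]
[[2,20],[14,18],[26,16],[34,17],[35,0],[37,19],[40,16],[43,0],[46,19],[48,15],[49,0]]
[[2,20],[14,18],[26,16],[34,17],[35,13],[37,19],[40,16],[43,0],[46,19],[48,15],[49,0]]
[[2,20],[14,18],[26,16],[34,17],[35,13],[37,19],[38,20],[41,16],[43,0],[46,19],[48,15],[49,0]]
[[2,20],[14,18],[26,16],[34,17],[35,13],[37,19],[38,20],[41,16],[43,0],[46,19],[48,15],[49,0]]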